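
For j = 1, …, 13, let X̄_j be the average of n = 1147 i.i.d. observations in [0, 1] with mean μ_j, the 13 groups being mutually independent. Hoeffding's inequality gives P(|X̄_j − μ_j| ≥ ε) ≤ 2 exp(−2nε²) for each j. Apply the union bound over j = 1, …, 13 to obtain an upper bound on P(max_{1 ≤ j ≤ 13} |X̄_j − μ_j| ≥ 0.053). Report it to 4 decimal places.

0.0413

Per-experiment Hoeffding bound: 2·exp(−2·1147·0.053²) = 2·exp(−6.44385) = 0.0031806.
Union bound over 13 events: 13·0.0031806 = 0.04135.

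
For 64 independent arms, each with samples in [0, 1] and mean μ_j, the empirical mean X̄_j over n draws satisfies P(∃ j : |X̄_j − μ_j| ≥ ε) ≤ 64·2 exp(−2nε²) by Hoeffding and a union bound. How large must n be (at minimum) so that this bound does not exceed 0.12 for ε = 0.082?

519

Need 2·64·exp(−2nε²) ≤ 0.12, i.e. exp(−2nε²) ≤ 0.12/128.
So 2nε² ≥ ln(128/0.12) = 6.972294.
Hence n ≥ 6.972294/(2·0.082²) = 518.463.
The smallest integer n is 519.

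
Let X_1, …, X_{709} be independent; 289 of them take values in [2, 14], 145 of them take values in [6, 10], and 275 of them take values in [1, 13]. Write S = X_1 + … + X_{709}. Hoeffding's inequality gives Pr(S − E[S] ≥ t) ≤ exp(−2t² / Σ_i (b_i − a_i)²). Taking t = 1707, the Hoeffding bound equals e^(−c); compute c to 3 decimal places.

Σ(b_i − a_i)² = 289·12² + 145·4² + 275·12² = 83536.
c = 2t² / 83536 = 2·1707² / 83536 = 69.7627.

69.763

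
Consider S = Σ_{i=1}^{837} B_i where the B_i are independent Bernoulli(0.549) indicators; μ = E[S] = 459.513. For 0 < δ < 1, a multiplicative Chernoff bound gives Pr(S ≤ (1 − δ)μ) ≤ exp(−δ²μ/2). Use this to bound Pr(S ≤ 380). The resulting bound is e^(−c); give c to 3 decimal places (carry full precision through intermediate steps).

6.879

Write 380 = (1 − δ)μ, so δ = 1 − 380/459.513 = 0.1730375…
Then the exponent is δ²μ/2 = (μ − 380)²/(2μ) = 6.879367.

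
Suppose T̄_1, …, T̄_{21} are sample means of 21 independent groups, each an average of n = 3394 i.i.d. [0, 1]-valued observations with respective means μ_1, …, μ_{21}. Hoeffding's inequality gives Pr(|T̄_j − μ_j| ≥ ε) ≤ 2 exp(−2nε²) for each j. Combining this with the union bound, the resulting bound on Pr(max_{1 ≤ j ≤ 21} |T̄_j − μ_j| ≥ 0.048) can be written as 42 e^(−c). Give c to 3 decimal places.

15.640

Union bound over the 21 events: Pr(max_{1 ≤ j ≤ 21} |T̄_j − μ_j| ≥ 0.048) ≤ 21·2·exp(−2nε²) = 42 exp(−2·3394·0.048²).
So c = 2·3394·0.048² = 15.6396.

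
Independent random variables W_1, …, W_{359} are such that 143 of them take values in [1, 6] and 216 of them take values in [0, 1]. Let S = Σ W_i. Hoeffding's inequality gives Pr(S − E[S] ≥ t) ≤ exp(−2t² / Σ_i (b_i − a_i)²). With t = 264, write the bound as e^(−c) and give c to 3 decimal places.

36.769

Σ(b_i − a_i)² = 143·5² + 216·1² = 3791.
c = 2t² / 3791 = 2·264² / 3791 = 36.7692.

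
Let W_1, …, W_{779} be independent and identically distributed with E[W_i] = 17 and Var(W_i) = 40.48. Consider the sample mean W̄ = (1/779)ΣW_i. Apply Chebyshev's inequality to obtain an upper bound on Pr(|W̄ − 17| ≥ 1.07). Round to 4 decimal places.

0.0454

Var(W̄) = Var(W_i)/n = 40.48/779 = 0.051964.
Chebyshev: Pr(|W̄ − 17| ≥ 1.07) ≤ Var(W̄)/(1.07)² = 40.48/(779·1.07²) = 0.0454.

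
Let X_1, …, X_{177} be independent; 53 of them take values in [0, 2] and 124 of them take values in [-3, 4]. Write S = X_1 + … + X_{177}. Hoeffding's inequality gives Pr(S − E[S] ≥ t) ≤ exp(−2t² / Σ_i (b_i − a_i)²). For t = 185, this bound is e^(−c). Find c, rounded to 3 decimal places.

Σ(b_i − a_i)² = 53·2² + 124·7² = 6288.
c = 2t² / 6288 = 2·185² / 6288 = 10.8858.

10.886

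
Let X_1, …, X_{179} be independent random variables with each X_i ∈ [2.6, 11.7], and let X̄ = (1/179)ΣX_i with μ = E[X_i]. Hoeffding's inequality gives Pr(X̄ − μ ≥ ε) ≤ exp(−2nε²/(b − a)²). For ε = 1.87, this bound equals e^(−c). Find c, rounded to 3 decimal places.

c = 2nε²/(b − a)² = 2·179·1.87² / 9.1² = 15.1176.

15.118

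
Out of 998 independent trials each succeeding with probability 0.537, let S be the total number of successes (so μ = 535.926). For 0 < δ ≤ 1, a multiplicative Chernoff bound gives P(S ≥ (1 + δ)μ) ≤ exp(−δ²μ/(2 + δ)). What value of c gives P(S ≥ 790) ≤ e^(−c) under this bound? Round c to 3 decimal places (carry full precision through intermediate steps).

48.686

Write 790 = (1 + δ)μ, so δ = 790/535.926 − 1 = 0.4740841…
Then the exponent is δ²μ/(2 + δ) = (790 − μ)² / (μ·(2 + δ)) = 48.685671.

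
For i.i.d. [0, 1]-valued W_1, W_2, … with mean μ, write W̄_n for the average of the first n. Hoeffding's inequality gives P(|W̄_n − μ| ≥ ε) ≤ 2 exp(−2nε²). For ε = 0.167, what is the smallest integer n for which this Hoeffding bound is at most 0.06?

Require 2·exp(−2nε²) ≤ 0.06, i.e. 2nε² ≥ ln(2/0.06) = 3.506558.
So n ≥ 3.506558 / (2·0.167²) = 62.866.
The smallest integer n is 63.

63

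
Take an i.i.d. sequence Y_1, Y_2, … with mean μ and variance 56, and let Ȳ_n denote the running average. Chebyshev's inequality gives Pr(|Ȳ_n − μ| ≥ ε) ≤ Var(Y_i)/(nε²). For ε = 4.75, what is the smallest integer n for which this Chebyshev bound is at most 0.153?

Require 56/(n·4.75²) ≤ 0.153, i.e. n ≥ 56/(0.153·4.75²) = 16.222.
The smallest integer n is 17.

17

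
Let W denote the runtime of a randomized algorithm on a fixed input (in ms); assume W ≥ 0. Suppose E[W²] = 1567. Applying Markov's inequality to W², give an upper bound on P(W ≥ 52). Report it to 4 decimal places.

Since W ≥ 0, the event {W ≥ 52} is the same as {W² ≥ 2704}.
Markov's inequality applied to W² gives P(W² ≥ 2704) ≤ E[W²]/2704 = 1567/2704 = 0.5795.

0.5795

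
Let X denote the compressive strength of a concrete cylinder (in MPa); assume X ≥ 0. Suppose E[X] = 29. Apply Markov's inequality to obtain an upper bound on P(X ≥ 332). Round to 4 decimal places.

0.0873

Markov's inequality: for a non-negative random variable, P(X ≥ a) ≤ E[X]/a.
Here E[X] = 29 and a = 332, so the bound is 29/332 = 0.0873.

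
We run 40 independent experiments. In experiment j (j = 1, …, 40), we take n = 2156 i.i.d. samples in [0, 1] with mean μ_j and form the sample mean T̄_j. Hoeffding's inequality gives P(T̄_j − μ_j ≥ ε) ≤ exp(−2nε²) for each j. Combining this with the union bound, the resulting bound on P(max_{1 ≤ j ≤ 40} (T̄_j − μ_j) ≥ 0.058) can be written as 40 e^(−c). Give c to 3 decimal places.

14.506

Union bound over the 40 events: P(max_{1 ≤ j ≤ 40} (T̄_j − μ_j) ≥ 0.058) ≤ 40·exp(−2nε²) = 40 exp(−2·2156·0.058²).
So c = 2·2156·0.058² = 14.5056.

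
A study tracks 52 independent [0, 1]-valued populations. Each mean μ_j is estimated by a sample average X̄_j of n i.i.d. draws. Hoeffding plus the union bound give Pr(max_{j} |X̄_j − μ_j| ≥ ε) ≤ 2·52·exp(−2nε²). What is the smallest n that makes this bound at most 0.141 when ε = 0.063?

832

Need 2·52·exp(−2nε²) ≤ 0.141, i.e. exp(−2nε²) ≤ 0.141/104.
So 2nε² ≥ ln(104/0.141) = 6.603386.
Hence n ≥ 6.603386/(2·0.063²) = 831.870.
The smallest integer n is 832.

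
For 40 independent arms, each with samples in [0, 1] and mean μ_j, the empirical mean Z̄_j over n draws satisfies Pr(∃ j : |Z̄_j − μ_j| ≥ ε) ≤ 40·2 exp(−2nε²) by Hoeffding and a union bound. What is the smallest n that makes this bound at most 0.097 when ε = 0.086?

Need 2·40·exp(−2nε²) ≤ 0.097, i.e. exp(−2nε²) ≤ 0.097/80.
So 2nε² ≥ ln(80/0.097) = 6.715071.
Hence n ≥ 6.715071/(2·0.086²) = 453.966.
The smallest integer n is 454.

454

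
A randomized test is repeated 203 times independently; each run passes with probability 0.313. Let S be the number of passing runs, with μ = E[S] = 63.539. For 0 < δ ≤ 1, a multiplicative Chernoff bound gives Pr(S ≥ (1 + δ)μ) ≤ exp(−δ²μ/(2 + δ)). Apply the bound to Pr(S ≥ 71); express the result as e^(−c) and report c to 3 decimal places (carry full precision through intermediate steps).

0.414

Write 71 = (1 + δ)μ, so δ = 71/63.539 − 1 = 0.1174239…
Then the exponent is δ²μ/(2 + δ) = (71 − μ)² / (μ·(2 + δ)) = 0.413758.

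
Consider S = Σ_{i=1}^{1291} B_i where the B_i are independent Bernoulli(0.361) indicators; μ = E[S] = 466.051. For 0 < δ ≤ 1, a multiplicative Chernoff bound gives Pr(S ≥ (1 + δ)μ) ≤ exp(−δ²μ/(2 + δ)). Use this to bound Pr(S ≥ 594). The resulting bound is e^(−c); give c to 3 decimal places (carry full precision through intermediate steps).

15.444

Write 594 = (1 + δ)μ, so δ = 594/466.051 − 1 = 0.2745386…
Then the exponent is δ²μ/(2 + δ) = (594 − μ)² / (μ·(2 + δ)) = 15.443546.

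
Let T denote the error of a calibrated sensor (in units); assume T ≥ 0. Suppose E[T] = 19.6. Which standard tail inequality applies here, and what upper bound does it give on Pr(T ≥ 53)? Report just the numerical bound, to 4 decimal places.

Only the mean of a non-negative variable is known, so Markov's inequality is the applicable tail bound.
Markov's inequality: for a non-negative random variable, Pr(T ≥ a) ≤ E[T]/a.
Here E[T] = 19.6 and a = 53, so the bound is 19.6/53 = 0.3698.

0.3698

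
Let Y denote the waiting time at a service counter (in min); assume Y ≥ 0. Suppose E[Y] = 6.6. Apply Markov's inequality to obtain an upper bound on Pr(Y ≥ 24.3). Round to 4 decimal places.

Markov's inequality: for a non-negative random variable, Pr(Y ≥ a) ≤ E[Y]/a.
Here E[Y] = 6.6 and a = 24.3, so the bound is 6.6/24.3 = 0.2716.

0.2716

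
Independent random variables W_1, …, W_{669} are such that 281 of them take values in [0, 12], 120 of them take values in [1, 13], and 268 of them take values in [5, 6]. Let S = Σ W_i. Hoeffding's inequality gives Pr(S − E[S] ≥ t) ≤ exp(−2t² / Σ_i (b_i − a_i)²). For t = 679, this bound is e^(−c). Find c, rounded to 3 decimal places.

Σ(b_i − a_i)² = 281·12² + 120·12² + 268·1² = 58012.
c = 2t² / 58012 = 2·679² / 58012 = 15.8947.

15.895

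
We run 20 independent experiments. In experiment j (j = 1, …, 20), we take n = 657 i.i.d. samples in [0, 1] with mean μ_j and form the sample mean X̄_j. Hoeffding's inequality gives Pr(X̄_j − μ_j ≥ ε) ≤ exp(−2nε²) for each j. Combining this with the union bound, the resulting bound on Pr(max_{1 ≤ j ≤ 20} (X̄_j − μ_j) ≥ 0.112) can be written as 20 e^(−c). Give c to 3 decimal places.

16.483

Union bound over the 20 events: Pr(max_{1 ≤ j ≤ 20} (X̄_j − μ_j) ≥ 0.112) ≤ 20·exp(−2nε²) = 20 exp(−2·657·0.112²).
So c = 2·657·0.112² = 16.4828.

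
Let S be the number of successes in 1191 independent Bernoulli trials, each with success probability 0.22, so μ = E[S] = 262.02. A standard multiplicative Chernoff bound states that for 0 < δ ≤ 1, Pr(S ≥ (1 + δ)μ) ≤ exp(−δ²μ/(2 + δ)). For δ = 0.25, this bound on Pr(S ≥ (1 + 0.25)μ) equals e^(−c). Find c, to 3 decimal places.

7.278

c = δ²μ/(2 + δ) = 0.25²·262.02/(2 + 0.25) = 7.2783.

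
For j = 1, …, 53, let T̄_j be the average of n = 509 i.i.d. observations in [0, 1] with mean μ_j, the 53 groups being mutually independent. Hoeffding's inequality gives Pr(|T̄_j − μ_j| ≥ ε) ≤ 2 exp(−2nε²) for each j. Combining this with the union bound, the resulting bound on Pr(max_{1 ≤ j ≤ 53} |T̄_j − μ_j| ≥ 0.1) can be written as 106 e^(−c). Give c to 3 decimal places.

Union bound over the 53 events: Pr(max_{1 ≤ j ≤ 53} |T̄_j − μ_j| ≥ 0.1) ≤ 53·2·exp(−2nε²) = 106 exp(−2·509·0.1²).
So c = 2·509·0.1² = 10.1800.

10.180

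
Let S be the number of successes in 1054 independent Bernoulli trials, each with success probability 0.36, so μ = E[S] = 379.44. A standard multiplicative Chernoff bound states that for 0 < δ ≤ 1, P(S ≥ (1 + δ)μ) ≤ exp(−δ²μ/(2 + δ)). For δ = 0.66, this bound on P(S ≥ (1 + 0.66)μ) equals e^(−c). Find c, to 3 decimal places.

62.137

c = δ²μ/(2 + δ) = 0.66²·379.44/(2 + 0.66) = 62.1369.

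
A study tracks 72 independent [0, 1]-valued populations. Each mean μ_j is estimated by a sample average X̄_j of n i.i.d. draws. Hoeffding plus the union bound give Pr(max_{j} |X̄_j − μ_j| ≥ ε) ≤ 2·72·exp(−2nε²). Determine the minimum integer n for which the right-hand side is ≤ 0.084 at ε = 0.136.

202

Need 2·72·exp(−2nε²) ≤ 0.084, i.e. exp(−2nε²) ≤ 0.084/144.
So 2nε² ≥ ln(144/0.084) = 7.446752.
Hence n ≥ 7.446752/(2·0.136²) = 201.307.
The smallest integer n is 202.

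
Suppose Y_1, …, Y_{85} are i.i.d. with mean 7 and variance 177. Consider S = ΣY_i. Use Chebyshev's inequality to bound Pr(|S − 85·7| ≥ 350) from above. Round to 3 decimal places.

0.123

Var(S) = n·Var(Y_i) = 85·177 = 15045.
Chebyshev: Pr(|S − 85·7| ≥ 350) ≤ Var(S)/350² = 15045/122500 = 0.1228.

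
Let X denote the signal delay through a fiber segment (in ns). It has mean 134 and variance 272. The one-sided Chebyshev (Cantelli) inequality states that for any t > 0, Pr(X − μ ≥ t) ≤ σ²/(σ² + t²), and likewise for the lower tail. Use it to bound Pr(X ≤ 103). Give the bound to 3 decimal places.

0.221

Here σ² = 272 and t = 31, so σ² + t² = 1233.
Cantelli's bound: 272/1233 = 0.2206.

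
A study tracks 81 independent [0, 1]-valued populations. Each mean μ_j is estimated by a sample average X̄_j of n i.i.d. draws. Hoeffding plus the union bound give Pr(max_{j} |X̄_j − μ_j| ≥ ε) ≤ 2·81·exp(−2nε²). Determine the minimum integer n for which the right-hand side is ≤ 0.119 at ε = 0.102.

347

Need 2·81·exp(−2nε²) ≤ 0.119, i.e. exp(−2nε²) ≤ 0.119/162.
So 2nε² ≥ ln(162/0.119) = 7.216228.
Hence n ≥ 7.216228/(2·0.102²) = 346.801.
The smallest integer n is 347.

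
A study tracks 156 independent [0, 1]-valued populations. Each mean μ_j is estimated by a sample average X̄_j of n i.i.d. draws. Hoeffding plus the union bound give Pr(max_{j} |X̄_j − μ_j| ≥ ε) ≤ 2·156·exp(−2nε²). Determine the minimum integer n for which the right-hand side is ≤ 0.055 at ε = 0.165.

159

Need 2·156·exp(−2nε²) ≤ 0.055, i.e. exp(−2nε²) ≤ 0.055/312.
So 2nε² ≥ ln(312/0.055) = 8.643425.
Hence n ≥ 8.643425/(2·0.165²) = 158.741.
The smallest integer n is 159.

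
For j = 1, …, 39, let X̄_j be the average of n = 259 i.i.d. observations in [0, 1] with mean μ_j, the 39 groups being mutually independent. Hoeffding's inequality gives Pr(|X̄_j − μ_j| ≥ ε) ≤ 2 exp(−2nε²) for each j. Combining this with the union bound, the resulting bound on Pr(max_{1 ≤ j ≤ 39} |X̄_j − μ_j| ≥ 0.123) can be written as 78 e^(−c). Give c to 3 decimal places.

7.837

Union bound over the 39 events: Pr(max_{1 ≤ j ≤ 39} |X̄_j − μ_j| ≥ 0.123) ≤ 39·2·exp(−2nε²) = 78 exp(−2·259·0.123²).
So c = 2·259·0.123² = 7.8368.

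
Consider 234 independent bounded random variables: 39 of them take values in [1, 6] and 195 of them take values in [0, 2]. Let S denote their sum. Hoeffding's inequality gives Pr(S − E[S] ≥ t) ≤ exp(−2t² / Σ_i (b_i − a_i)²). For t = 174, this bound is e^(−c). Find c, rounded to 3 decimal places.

Σ(b_i − a_i)² = 39·5² + 195·2² = 1755.
c = 2t² / 1755 = 2·174² / 1755 = 34.5026.

34.503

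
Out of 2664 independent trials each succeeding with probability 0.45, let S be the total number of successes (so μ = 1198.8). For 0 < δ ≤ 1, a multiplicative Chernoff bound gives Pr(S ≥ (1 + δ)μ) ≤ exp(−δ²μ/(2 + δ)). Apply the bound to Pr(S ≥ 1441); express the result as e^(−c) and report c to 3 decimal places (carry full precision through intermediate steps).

Write 1441 = (1 + δ)μ, so δ = 1441/1198.8 − 1 = 0.2020354…
Then the exponent is δ²μ/(2 + δ) = (1441 − μ)² / (μ·(2 + δ)) = 22.221699.

22.222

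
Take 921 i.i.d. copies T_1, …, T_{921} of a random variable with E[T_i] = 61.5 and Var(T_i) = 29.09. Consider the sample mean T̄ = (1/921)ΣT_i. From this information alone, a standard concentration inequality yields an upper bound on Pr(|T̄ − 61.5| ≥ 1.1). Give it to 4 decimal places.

0.0261

With mean and variance of each term known, Chebyshev's inequality bounds the deviation of the sum (or sample mean).
Var(T̄) = Var(T_i)/n = 29.09/921 = 0.031585.
Chebyshev: Pr(|T̄ − 61.5| ≥ 1.1) ≤ Var(T̄)/(1.1)² = 29.09/(921·1.1²) = 0.0261.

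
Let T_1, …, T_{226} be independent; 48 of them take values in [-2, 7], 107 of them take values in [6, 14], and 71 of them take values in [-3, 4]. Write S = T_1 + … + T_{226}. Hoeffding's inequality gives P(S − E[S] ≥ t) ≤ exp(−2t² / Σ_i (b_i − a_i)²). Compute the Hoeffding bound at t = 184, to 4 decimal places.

Σ(b_i − a_i)² = 48·9² + 107·8² + 71·7² = 14215.
Exponent = 2·184² / 14215 = 4.76342.
Bound = exp(−4.76342) = 0.00854.

0.0085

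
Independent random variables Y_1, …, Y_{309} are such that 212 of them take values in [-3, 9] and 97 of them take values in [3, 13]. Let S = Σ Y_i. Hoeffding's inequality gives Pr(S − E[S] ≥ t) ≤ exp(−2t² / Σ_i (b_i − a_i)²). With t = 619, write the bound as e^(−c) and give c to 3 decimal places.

Σ(b_i − a_i)² = 212·12² + 97·10² = 40228.
c = 2t² / 40228 = 2·619² / 40228 = 19.0495.

19.049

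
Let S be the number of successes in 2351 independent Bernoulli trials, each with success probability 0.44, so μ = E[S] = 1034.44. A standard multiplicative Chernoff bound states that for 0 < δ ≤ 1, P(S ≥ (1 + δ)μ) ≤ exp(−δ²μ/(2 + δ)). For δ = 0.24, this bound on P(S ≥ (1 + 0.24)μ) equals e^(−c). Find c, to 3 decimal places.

26.600

c = δ²μ/(2 + δ) = 0.24²·1034.44/(2 + 0.24) = 26.5999.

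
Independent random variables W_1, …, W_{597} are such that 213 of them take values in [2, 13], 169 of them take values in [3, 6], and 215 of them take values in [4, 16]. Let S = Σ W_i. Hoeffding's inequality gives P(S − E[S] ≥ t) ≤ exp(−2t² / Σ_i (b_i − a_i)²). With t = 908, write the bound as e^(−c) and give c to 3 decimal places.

28.306

Σ(b_i − a_i)² = 213·11² + 169·3² + 215·12² = 58254.
c = 2t² / 58254 = 2·908² / 58254 = 28.3058.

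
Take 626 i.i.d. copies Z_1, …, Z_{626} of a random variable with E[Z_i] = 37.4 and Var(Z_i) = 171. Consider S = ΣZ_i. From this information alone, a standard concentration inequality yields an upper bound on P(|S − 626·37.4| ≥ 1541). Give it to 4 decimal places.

With mean and variance of each term known, Chebyshev's inequality bounds the deviation of the sum (or sample mean).
Var(S) = n·Var(Z_i) = 626·171 = 107046.
Chebyshev: P(|S − 626·37.4| ≥ 1541) ≤ Var(S)/1541² = 107046/2374681 = 0.0451.

0.0451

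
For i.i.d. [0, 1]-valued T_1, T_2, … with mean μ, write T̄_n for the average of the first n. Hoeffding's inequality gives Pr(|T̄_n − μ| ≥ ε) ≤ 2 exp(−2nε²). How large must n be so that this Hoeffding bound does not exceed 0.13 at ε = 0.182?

42

Require 2·exp(−2nε²) ≤ 0.13, i.e. 2nε² ≥ ln(2/0.13) = 2.733368.
So n ≥ 2.733368 / (2·0.182²) = 41.260.
The smallest integer n is 42.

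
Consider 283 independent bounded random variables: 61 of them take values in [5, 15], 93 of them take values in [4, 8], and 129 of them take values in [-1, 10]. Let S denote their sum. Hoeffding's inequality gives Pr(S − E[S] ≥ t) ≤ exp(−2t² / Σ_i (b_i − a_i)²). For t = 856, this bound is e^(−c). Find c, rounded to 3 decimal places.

Σ(b_i − a_i)² = 61·10² + 93·4² + 129·11² = 23197.
c = 2t² / 23197 = 2·856² / 23197 = 63.1751.

63.175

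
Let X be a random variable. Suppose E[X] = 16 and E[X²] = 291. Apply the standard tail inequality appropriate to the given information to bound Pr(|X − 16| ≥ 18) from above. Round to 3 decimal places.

The first two moments determine the variance, so Chebyshev's inequality is the sharpest standard bound available.
Var(X) = E[X²] − (E[X])² = 291 − 256 = 35.
Chebyshev's inequality: Pr(|X − μ| ≥ t) ≤ Var(X)/t² = 35/324 = 0.1080.

0.108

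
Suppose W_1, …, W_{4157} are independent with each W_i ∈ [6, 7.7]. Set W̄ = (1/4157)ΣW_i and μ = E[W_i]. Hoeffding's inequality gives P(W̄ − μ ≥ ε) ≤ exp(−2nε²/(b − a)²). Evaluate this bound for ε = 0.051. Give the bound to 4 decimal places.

0.0006

Exponent: 2nε²/(b − a)² = 2·4157·0.051² / 1.7² = 7.48260.
Bound = exp(−7.48260) = 0.00056.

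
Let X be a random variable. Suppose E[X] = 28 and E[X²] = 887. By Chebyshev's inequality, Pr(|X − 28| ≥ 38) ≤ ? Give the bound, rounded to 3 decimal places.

0.071

Var(X) = E[X²] − (E[X])² = 887 − 784 = 103.
Chebyshev's inequality: Pr(|X − μ| ≥ t) ≤ Var(X)/t² = 103/1444 = 0.0713.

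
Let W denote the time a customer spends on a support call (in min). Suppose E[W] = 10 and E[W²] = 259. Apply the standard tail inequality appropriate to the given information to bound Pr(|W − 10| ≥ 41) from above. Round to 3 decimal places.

The first two moments determine the variance, so Chebyshev's inequality is the sharpest standard bound available.
Var(W) = E[W²] − (E[W])² = 259 − 100 = 159.
Chebyshev's inequality: Pr(|W − μ| ≥ t) ≤ Var(W)/t² = 159/1681 = 0.0946.

0.095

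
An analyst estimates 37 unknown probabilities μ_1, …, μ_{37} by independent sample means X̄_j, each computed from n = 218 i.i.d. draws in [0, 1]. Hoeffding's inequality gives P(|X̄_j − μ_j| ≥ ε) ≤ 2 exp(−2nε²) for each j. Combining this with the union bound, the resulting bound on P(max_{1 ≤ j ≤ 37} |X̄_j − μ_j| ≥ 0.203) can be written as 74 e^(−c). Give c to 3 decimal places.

Union bound over the 37 events: P(max_{1 ≤ j ≤ 37} |X̄_j − μ_j| ≥ 0.203) ≤ 37·2·exp(−2nε²) = 74 exp(−2·218·0.203²).
So c = 2·218·0.203² = 17.9671.

17.967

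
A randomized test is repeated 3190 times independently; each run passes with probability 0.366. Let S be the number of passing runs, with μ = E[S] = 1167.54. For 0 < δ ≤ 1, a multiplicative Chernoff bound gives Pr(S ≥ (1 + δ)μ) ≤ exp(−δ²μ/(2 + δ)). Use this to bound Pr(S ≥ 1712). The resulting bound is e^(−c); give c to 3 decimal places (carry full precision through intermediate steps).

102.946

Write 1712 = (1 + δ)μ, so δ = 1712/1167.54 − 1 = 0.4663309…
Then the exponent is δ²μ/(2 + δ) = (1712 − μ)² / (μ·(2 + δ)) = 102.945850.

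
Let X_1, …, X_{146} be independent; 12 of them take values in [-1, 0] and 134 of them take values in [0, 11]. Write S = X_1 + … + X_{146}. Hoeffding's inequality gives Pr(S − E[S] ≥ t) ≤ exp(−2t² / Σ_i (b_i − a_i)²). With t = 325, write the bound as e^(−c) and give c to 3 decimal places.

13.019

Σ(b_i − a_i)² = 12·1² + 134·11² = 16226.
c = 2t² / 16226 = 2·325² / 16226 = 13.0192.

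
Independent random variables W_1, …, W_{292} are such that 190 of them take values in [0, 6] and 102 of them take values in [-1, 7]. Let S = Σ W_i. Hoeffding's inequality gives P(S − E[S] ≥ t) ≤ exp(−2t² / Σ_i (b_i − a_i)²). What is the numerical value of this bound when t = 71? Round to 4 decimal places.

0.4704

Σ(b_i − a_i)² = 190·6² + 102·8² = 13368.
Exponent = 2·71² / 13368 = 0.75419.
Bound = exp(−0.75419) = 0.47039.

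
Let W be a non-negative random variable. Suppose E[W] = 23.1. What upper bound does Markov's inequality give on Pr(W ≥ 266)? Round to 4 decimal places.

0.0868

Markov's inequality: for a non-negative random variable, Pr(W ≥ a) ≤ E[W]/a.
Here E[W] = 23.1 and a = 266, so the bound is 23.1/266 = 0.0868.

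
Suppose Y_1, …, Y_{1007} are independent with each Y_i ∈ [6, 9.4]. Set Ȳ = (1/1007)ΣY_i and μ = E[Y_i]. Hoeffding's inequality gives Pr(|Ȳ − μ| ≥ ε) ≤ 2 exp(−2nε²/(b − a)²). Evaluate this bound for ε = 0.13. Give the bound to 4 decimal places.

0.1053

Exponent: 2nε²/(b − a)² = 2·1007·0.13² / 3.4² = 2.94434.
Bound = 2·exp(−2.94434) = 0.10527.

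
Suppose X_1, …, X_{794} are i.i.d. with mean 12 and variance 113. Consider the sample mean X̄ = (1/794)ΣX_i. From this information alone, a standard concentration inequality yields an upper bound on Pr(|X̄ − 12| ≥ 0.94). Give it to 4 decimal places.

0.1611

With mean and variance of each term known, Chebyshev's inequality bounds the deviation of the sum (or sample mean).
Var(X̄) = Var(X_i)/n = 113/794 = 0.14232.
Chebyshev: Pr(|X̄ − 12| ≥ 0.94) ≤ Var(X̄)/(0.94)² = 113/(794·0.94²) = 0.1611.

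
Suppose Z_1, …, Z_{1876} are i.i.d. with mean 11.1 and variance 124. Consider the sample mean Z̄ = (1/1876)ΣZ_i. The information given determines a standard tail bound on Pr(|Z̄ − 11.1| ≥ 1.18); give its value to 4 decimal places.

With mean and variance of each term known, Chebyshev's inequality bounds the deviation of the sum (or sample mean).
Var(Z̄) = Var(Z_i)/n = 124/1876 = 0.066098.
Chebyshev: Pr(|Z̄ − 11.1| ≥ 1.18) ≤ Var(Z̄)/(1.18)² = 124/(1876·1.18²) = 0.0475.

0.0475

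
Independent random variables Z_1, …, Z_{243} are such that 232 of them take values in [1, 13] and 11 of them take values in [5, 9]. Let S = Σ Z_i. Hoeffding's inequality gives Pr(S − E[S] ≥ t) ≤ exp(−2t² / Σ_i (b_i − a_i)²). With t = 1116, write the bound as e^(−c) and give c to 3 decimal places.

Σ(b_i − a_i)² = 232·12² + 11·4² = 33584.
c = 2t² / 33584 = 2·1116² / 33584 = 74.1696.

74.170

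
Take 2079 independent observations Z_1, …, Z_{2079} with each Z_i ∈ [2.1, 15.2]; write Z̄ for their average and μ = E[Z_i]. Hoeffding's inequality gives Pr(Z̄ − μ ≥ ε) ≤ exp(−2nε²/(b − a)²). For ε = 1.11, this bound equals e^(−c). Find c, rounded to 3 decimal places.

c = 2nε²/(b − a)² = 2·2079·1.11² / 13.1² = 29.8530.

29.853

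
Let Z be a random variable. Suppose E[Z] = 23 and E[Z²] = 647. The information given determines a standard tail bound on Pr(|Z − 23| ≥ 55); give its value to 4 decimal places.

0.0390

The first two moments determine the variance, so Chebyshev's inequality is the sharpest standard bound available.
Var(Z) = E[Z²] − (E[Z])² = 647 − 529 = 118.
Chebyshev's inequality: Pr(|Z − μ| ≥ t) ≤ Var(Z)/t² = 118/3025 = 0.0390.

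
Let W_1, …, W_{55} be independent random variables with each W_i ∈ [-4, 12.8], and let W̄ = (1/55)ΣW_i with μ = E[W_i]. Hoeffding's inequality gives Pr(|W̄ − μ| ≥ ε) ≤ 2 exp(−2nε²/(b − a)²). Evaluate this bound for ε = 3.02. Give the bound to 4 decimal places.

0.0572

Exponent: 2nε²/(b − a)² = 2·55·3.02² / 16.8² = 3.55458.
Bound = 2·exp(−3.55458) = 0.05719.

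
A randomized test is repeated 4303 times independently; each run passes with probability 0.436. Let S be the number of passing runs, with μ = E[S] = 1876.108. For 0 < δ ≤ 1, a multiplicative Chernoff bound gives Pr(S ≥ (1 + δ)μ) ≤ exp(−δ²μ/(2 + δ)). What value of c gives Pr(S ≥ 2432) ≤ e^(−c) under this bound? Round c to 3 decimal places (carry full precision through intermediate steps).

71.729

Write 2432 = (1 + δ)μ, so δ = 2432/1876.108 − 1 = 0.2963006…
Then the exponent is δ²μ/(2 + δ) = (2432 − μ)² / (μ·(2 + δ)) = 71.728916.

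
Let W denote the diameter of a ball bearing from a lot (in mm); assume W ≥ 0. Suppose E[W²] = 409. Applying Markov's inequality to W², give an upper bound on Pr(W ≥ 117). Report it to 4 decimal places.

0.0299

Since W ≥ 0, the event {W ≥ 117} is the same as {W² ≥ 13689}.
Markov's inequality applied to W² gives Pr(W² ≥ 13689) ≤ E[W²]/13689 = 409/13689 = 0.0299.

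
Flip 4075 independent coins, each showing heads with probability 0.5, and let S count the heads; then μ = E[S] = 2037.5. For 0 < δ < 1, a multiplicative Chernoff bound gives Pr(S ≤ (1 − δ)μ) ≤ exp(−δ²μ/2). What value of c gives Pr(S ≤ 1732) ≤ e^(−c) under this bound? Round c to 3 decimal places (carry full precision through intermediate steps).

Write 1732 = (1 − δ)μ, so δ = 1 − 1732/2037.5 = 0.1499387…
Then the exponent is δ²μ/2 = (μ − 1732)²/(2μ) = 22.903129.

22.903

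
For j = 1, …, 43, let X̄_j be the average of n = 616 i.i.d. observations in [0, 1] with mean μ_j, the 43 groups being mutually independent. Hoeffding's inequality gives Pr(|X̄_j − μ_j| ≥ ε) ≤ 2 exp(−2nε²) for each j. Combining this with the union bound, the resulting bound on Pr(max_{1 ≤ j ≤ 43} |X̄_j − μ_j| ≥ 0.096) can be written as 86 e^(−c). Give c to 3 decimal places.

11.354

Union bound over the 43 events: Pr(max_{1 ≤ j ≤ 43} |X̄_j − μ_j| ≥ 0.096) ≤ 43·2·exp(−2nε²) = 86 exp(−2·616·0.096²).
So c = 2·616·0.096² = 11.3541.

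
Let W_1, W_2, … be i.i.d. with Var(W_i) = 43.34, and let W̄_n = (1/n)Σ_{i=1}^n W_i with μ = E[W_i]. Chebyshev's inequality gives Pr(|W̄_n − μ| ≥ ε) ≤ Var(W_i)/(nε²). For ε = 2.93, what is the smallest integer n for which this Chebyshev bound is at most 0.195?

Require 43.34/(n·2.93²) ≤ 0.195, i.e. n ≥ 43.34/(0.195·2.93²) = 25.889.
The smallest integer n is 26.

26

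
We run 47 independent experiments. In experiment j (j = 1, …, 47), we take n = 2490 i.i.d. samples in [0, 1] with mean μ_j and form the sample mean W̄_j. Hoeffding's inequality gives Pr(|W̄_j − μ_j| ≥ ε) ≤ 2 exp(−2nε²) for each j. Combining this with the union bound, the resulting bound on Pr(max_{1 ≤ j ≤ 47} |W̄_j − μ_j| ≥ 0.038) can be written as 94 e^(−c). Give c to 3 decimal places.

7.191

Union bound over the 47 events: Pr(max_{1 ≤ j ≤ 47} |W̄_j − μ_j| ≥ 0.038) ≤ 47·2·exp(−2nε²) = 94 exp(−2·2490·0.038²).
So c = 2·2490·0.038² = 7.1911.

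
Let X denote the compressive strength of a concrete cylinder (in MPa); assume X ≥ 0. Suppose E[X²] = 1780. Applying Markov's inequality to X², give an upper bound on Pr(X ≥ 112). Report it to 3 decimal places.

0.142

Since X ≥ 0, the event {X ≥ 112} is the same as {X² ≥ 12544}.
Markov's inequality applied to X² gives Pr(X² ≥ 12544) ≤ E[X²]/12544 = 1780/12544 = 0.1419.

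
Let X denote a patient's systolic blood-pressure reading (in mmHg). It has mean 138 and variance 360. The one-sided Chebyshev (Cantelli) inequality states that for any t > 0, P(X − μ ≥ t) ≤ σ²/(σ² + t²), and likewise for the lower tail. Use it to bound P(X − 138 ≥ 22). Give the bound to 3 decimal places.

Here σ² = 360 and t = 22, so σ² + t² = 844.
Cantelli's bound: 360/844 = 0.4265.

0.427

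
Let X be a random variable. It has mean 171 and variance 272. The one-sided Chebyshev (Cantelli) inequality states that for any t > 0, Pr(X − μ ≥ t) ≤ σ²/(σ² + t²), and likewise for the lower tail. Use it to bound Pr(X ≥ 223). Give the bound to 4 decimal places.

Here σ² = 272 and t = 52, so σ² + t² = 2976.
Cantelli's bound: 272/2976 = 0.0914.

0.0914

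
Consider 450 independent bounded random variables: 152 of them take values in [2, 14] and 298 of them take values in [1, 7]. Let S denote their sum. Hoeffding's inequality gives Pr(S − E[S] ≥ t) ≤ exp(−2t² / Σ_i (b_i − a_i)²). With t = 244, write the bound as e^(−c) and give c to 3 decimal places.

Σ(b_i − a_i)² = 152·12² + 298·6² = 32616.
c = 2t² / 32616 = 2·244² / 32616 = 3.6507.

3.651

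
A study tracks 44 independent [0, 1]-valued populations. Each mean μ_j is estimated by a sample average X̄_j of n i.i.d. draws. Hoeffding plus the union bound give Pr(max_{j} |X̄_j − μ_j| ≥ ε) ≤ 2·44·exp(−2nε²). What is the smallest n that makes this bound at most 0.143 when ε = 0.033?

Need 2·44·exp(−2nε²) ≤ 0.143, i.e. exp(−2nε²) ≤ 0.143/88.
So 2nε² ≥ ln(88/0.143) = 6.422247.
Hence n ≥ 6.422247/(2·0.033²) = 2948.690.
The smallest integer n is 2949.

2949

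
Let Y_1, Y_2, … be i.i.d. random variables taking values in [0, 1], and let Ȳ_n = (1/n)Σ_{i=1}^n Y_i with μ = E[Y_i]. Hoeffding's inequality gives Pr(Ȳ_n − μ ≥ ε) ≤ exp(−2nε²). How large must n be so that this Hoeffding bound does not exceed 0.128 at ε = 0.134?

Require exp(−2nε²) ≤ 0.128, i.e. 2nε² ≥ ln(1/0.128) = 2.055725.
So n ≥ 2.055725 / (2·0.134²) = 57.243.
The smallest integer n is 58.

58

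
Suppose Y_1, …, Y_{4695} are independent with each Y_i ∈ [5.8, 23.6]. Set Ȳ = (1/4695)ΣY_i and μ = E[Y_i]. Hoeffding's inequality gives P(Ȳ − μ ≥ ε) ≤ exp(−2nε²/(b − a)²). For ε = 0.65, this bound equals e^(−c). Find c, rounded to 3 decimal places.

c = 2nε²/(b − a)² = 2·4695·0.65² / 17.8² = 12.5214.

12.521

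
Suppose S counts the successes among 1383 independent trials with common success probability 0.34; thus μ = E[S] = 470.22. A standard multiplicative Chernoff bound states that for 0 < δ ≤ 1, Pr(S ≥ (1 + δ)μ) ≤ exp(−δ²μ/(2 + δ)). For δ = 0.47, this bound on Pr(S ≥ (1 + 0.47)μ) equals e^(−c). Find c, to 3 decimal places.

42.053

c = δ²μ/(2 + δ) = 0.47²·470.22/(2 + 0.47) = 42.0533.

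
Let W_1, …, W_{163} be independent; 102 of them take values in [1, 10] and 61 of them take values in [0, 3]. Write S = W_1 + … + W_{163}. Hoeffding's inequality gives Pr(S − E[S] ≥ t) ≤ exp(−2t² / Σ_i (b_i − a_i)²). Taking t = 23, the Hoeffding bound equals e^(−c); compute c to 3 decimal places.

Σ(b_i − a_i)² = 102·9² + 61·3² = 8811.
c = 2t² / 8811 = 2·23² / 8811 = 0.1201.

0.120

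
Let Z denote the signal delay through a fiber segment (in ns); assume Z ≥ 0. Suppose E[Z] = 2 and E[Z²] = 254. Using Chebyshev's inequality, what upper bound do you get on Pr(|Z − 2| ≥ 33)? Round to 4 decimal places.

Var(Z) = E[Z²] − (E[Z])² = 254 − 4 = 250.
Chebyshev's inequality: Pr(|Z − μ| ≥ t) ≤ Var(Z)/t² = 250/1089 = 0.2296.

0.2296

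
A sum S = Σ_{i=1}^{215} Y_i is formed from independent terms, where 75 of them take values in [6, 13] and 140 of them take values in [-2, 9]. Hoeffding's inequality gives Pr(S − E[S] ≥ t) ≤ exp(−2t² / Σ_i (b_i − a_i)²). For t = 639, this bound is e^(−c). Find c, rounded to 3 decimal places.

Σ(b_i − a_i)² = 75·7² + 140·11² = 20615.
c = 2t² / 20615 = 2·639² / 20615 = 39.6140.

39.614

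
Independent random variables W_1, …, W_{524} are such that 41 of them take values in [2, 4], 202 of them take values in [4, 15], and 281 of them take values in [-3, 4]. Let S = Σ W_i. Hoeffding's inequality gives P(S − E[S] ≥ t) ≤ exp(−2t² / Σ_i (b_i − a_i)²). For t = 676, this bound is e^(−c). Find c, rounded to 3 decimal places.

Σ(b_i − a_i)² = 41·2² + 202·11² + 281·7² = 38375.
c = 2t² / 38375 = 2·676² / 38375 = 23.8163.

23.816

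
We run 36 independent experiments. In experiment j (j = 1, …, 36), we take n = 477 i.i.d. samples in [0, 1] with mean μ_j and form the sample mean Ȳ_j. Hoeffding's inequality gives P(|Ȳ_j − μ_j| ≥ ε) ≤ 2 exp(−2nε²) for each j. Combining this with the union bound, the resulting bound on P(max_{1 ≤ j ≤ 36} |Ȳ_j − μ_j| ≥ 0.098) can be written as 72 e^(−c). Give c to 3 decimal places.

9.162

Union bound over the 36 events: P(max_{1 ≤ j ≤ 36} |Ȳ_j − μ_j| ≥ 0.098) ≤ 36·2·exp(−2nε²) = 72 exp(−2·477·0.098²).
So c = 2·477·0.098² = 9.1622.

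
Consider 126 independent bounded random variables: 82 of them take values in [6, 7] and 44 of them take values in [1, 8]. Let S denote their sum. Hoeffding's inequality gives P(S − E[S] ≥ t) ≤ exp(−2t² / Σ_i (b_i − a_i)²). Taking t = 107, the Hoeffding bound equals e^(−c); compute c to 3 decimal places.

10.231

Σ(b_i − a_i)² = 82·1² + 44·7² = 2238.
c = 2t² / 2238 = 2·107² / 2238 = 10.2315.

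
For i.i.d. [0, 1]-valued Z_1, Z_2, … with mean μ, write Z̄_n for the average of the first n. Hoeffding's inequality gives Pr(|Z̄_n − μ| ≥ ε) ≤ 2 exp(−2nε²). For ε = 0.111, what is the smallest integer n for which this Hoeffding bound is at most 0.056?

146

Require 2·exp(−2nε²) ≤ 0.056, i.e. 2nε² ≥ ln(2/0.056) = 3.575551.
So n ≥ 3.575551 / (2·0.111²) = 145.100.
The smallest integer n is 146.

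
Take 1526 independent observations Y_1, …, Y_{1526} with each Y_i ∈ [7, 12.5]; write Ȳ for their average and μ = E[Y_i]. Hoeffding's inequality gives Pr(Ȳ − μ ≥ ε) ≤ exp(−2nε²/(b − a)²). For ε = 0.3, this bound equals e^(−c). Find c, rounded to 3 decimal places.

c = 2nε²/(b − a)² = 2·1526·0.3² / 5.5² = 9.0803.

9.080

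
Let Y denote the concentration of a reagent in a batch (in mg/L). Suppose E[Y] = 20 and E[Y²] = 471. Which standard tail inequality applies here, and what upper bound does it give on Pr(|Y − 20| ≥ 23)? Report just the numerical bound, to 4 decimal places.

0.1342

The first two moments determine the variance, so Chebyshev's inequality is the sharpest standard bound available.
Var(Y) = E[Y²] − (E[Y])² = 471 − 400 = 71.
Chebyshev's inequality: Pr(|Y − μ| ≥ t) ≤ Var(Y)/t² = 71/529 = 0.1342.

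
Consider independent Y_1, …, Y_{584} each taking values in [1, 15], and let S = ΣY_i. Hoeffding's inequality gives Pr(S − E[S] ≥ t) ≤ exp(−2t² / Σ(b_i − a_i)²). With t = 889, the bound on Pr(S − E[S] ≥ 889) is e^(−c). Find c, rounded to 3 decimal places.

13.809

Σ(b_i − a_i)² = 584·(14)² = 114464.
c = 2t²/114464 = 2·889²/114464 = 13.8091.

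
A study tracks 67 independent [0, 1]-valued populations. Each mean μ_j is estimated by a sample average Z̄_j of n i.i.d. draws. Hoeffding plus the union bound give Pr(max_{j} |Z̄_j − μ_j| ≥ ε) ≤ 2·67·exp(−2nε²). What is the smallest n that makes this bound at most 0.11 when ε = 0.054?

Need 2·67·exp(−2nε²) ≤ 0.11, i.e. exp(−2nε²) ≤ 0.11/134.
So 2nε² ≥ ln(134/0.11) = 7.105115.
Hence n ≥ 7.105115/(2·0.054²) = 1218.298.
The smallest integer n is 1219.

1219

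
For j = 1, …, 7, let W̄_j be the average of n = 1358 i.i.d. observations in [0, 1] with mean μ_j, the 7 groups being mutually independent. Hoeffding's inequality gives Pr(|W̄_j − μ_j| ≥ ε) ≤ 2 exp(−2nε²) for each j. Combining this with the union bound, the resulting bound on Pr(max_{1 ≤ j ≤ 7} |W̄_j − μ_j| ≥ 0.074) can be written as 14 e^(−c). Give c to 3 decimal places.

14.873

Union bound over the 7 events: Pr(max_{1 ≤ j ≤ 7} |W̄_j − μ_j| ≥ 0.074) ≤ 7·2·exp(−2nε²) = 14 exp(−2·1358·0.074²).
So c = 2·1358·0.074² = 14.8728.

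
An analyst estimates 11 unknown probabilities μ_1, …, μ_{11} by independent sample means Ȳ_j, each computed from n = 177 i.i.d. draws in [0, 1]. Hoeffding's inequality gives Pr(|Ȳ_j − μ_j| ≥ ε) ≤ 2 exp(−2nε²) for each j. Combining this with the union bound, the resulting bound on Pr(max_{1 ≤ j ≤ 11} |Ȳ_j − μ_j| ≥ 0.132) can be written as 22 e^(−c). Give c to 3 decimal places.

Union bound over the 11 events: Pr(max_{1 ≤ j ≤ 11} |Ȳ_j − μ_j| ≥ 0.132) ≤ 11·2·exp(−2nε²) = 22 exp(−2·177·0.132²).
So c = 2·177·0.132² = 6.1681.

6.168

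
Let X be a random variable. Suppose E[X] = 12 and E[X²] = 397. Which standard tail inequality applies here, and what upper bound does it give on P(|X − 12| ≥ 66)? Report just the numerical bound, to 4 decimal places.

0.0581

The first two moments determine the variance, so Chebyshev's inequality is the sharpest standard bound available.
Var(X) = E[X²] − (E[X])² = 397 − 144 = 253.
Chebyshev's inequality: P(|X − μ| ≥ t) ≤ Var(X)/t² = 253/4356 = 0.0581.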